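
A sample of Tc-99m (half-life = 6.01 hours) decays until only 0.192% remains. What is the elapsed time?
t = t½ × log₂(N₀/N) = 54.24 hours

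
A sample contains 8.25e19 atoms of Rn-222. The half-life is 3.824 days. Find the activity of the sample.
A = λN = 1.495e19 decays/day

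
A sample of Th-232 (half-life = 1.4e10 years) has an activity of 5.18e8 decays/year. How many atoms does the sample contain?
N = A/λ = 1.046e19 atoms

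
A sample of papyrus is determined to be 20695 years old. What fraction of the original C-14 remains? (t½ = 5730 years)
N/N₀ = (1/2)^(t/t½) = 0.0818 = 8.18%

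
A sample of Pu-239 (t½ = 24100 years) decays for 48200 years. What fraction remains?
N/N₀ = (1/2)^(t/t½) = 0.25 = 25%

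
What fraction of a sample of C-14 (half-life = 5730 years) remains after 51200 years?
N/N₀ = (1/2)^(t/t½) = 0.002043 = 0.204%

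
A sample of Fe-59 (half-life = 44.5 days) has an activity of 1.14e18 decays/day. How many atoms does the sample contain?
N = A/λ = 7.319e19 atoms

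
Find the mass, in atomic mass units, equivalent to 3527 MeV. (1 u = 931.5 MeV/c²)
m = E/c² = 3.786 u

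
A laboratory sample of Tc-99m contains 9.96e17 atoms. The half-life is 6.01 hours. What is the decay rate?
A = λN = 1.149e17 decays/hour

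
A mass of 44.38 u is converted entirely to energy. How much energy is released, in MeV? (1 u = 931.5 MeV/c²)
E = mc² = 41340 MeV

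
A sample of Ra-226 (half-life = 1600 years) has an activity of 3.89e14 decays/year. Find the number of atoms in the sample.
N = A/λ = 8.979e17 atoms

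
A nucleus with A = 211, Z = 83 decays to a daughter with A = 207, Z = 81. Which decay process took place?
ΔA = -4, ΔZ = -2 ⇒ alpha decay (α)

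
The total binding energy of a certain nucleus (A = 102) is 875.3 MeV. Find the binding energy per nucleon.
B.E./A = 875.3/102 = 8.581 MeV/nucleon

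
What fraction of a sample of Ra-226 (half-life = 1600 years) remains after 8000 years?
N/N₀ = (1/2)^(t/t½) = 0.03125 = 3.12%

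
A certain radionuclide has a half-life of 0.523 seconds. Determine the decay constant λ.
λ = ln(2)/t½ = 1.325 second⁻¹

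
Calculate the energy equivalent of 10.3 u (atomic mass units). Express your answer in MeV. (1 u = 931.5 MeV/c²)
E = mc² = 9594 MeV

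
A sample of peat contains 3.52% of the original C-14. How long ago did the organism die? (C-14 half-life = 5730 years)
Age = t½ × log₂(1/ratio) = 27670 years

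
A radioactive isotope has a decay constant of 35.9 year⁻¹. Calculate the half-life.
t½ = ln(2)/λ = 0.01931 years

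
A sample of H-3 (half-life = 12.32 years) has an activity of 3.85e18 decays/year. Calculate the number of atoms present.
N = A/λ = 6.843e19 atoms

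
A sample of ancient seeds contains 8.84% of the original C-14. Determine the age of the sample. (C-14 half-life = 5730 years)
Age = t½ × log₂(1/ratio) = 20050 years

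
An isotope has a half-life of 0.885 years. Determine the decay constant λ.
λ = ln(2)/t½ = 0.7832 year⁻¹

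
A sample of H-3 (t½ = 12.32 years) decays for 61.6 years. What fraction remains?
N/N₀ = (1/2)^(t/t½) = 0.03125 = 3.12%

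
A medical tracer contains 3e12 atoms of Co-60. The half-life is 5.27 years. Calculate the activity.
A = λN = 3.946e11 decays/year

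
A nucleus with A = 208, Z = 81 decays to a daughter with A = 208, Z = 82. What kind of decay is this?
ΔA = 0, ΔZ = +1 ⇒ beta-minus decay (β⁻)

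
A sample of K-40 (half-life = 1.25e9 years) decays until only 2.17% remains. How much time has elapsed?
t = t½ × log₂(N₀/N) = 6.908e9 years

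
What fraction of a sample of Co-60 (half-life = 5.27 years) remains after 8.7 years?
N/N₀ = (1/2)^(t/t½) = 0.3185 = 31.8%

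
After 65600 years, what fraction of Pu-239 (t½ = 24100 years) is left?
N/N₀ = (1/2)^(t/t½) = 0.1516 = 15.2%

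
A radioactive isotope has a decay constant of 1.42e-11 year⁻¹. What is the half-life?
t½ = ln(2)/λ = 4.881e10 years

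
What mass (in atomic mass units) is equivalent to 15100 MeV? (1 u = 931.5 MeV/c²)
m = E/c² = 16.21 u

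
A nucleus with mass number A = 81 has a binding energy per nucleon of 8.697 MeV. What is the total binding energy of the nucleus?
B.E. = 8.697 × 81 = 704.5 MeV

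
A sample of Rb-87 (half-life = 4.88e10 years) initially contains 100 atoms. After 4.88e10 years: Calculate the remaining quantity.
N = N₀(1/2)^(t/t½) = 50 atoms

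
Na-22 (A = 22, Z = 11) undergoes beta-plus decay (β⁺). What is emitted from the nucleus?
β⁺: positron (e⁺) + neutrino (νₑ)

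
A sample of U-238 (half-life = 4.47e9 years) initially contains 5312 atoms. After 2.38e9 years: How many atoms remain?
N = N₀(1/2)^(t/t½) = 3673 atoms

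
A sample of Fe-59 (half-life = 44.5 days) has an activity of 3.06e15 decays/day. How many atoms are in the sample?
N = A/λ = 1.965e17 atoms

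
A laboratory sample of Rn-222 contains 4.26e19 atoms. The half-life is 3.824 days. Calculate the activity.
A = λN = 7.722e18 decays/day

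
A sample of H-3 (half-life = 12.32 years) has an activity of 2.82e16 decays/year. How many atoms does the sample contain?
N = A/λ = 5.012e17 atoms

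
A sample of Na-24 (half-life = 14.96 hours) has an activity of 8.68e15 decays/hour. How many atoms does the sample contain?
N = A/λ = 1.873e17 atoms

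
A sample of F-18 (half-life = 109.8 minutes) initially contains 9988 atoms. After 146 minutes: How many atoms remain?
N = N₀(1/2)^(t/t½) = 3974 atoms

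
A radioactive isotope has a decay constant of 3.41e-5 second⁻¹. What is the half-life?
t½ = ln(2)/λ = 20330 seconds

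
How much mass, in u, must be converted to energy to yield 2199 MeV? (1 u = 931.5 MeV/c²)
m = E/c² = 2.361 u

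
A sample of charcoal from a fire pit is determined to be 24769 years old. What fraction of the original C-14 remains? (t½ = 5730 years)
N/N₀ = (1/2)^(t/t½) = 0.04997 = 5%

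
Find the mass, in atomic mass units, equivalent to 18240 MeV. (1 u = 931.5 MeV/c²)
m = E/c² = 19.58 u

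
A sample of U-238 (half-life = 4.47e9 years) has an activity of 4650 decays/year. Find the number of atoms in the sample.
N = A/λ = 2.999e13 atoms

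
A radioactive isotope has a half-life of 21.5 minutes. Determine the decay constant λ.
λ = ln(2)/t½ = 0.03224 minute⁻¹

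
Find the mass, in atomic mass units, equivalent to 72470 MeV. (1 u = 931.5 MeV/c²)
m = E/c² = 77.8 u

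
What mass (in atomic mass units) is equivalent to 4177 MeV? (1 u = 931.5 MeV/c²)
m = E/c² = 4.484 u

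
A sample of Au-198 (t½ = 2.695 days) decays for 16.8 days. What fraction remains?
N/N₀ = (1/2)^(t/t½) = 0.01329 = 1.33%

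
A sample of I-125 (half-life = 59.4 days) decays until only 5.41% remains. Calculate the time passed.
t = t½ × log₂(N₀/N) = 250 days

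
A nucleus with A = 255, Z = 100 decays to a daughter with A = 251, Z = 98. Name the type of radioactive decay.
ΔA = -4, ΔZ = -2 ⇒ alpha decay (α)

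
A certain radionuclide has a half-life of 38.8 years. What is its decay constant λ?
λ = ln(2)/t½ = 0.01786 year⁻¹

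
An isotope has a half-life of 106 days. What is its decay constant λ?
λ = ln(2)/t½ = 0.006539 day⁻¹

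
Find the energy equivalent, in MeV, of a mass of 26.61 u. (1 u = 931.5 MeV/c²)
E = mc² = 24790 MeV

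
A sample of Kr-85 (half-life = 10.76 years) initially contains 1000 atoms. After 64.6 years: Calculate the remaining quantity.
N = N₀(1/2)^(t/t½) = 15.58 atoms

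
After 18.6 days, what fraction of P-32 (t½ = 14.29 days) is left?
N/N₀ = (1/2)^(t/t½) = 0.4057 = 40.6%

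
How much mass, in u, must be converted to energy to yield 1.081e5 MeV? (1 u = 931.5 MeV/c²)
m = E/c² = 116 u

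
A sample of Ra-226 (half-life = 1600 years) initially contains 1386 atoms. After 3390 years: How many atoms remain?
N = N₀(1/2)^(t/t½) = 319.1 atoms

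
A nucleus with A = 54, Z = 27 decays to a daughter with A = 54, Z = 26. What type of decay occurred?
ΔA = 0, ΔZ = -1 ⇒ beta-plus decay (β⁺) or electron capture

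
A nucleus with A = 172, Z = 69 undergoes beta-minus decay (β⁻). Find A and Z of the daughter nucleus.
Daughter: A = 172, Z = 70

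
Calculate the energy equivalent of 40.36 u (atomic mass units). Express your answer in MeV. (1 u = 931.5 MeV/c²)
E = mc² = 37600 MeV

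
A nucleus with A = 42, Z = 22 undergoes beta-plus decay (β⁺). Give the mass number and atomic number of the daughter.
Daughter: A = 42, Z = 21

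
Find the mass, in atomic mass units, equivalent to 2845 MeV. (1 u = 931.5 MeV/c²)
m = E/c² = 3.054 u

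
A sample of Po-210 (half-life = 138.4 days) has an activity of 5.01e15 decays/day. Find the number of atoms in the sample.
N = A/λ = 1e18 atoms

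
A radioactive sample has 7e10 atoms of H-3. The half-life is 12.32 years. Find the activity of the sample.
A = λN = 3.938e9 decays/year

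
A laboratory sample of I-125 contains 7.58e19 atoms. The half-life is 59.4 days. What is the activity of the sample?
A = λN = 8.845e17 decays/day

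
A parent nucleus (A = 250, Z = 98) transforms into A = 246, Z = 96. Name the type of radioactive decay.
ΔA = -4, ΔZ = -2 ⇒ alpha decay (α)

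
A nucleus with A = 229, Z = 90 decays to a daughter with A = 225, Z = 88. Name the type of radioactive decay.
ΔA = -4, ΔZ = -2 ⇒ alpha decay (α)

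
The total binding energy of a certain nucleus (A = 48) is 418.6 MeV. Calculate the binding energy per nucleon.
B.E./A = 418.6/48 = 8.721 MeV/nucleon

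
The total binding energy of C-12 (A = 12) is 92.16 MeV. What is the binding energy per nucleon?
B.E./A = 92.16/12 = 7.68 MeV/nucleon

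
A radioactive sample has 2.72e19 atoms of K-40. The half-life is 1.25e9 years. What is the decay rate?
A = λN = 1.508e10 decays/year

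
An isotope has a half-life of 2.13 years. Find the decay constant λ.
λ = ln(2)/t½ = 0.3254 year⁻¹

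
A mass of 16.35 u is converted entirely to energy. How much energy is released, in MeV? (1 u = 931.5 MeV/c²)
E = mc² = 15230 MeV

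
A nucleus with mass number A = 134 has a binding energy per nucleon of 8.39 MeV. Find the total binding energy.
B.E. = 8.39 × 134 = 1124 MeV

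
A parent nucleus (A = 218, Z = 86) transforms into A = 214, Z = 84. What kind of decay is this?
ΔA = -4, ΔZ = -2 ⇒ alpha decay (α)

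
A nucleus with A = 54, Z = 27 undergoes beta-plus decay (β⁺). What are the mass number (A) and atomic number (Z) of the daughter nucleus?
Daughter: A = 54, Z = 26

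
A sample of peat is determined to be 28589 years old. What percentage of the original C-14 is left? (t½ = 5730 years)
N/N₀ = (1/2)^(t/t½) = 0.03148 = 3.15%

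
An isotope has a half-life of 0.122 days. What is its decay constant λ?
λ = ln(2)/t½ = 5.682 day⁻¹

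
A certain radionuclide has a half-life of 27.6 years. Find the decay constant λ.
λ = ln(2)/t½ = 0.02511 year⁻¹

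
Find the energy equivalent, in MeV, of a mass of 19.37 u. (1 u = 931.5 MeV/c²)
E = mc² = 18040 MeV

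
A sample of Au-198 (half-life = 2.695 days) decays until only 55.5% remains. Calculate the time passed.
t = t½ × log₂(N₀/N) = 2.289 days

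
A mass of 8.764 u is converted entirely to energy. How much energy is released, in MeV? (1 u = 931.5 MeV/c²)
E = mc² = 8164 MeV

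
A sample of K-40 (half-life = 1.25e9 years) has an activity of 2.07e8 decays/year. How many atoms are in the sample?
N = A/λ = 3.733e17 atoms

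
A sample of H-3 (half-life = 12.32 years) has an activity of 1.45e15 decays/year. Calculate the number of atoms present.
N = A/λ = 2.577e16 atoms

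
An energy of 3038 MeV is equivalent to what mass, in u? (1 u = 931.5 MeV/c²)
m = E/c² = 3.261 u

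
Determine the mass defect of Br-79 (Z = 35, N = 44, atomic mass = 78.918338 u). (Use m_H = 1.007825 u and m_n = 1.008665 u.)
Δm = Z·m_H + N·m_n − M = 0.7368 u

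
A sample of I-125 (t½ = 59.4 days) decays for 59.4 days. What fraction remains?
N/N₀ = (1/2)^(t/t½) = 0.5 = 50%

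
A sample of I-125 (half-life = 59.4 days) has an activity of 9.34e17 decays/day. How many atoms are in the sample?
N = A/λ = 8.004e19 atoms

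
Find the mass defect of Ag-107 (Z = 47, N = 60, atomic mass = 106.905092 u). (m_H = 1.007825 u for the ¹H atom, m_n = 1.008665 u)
Δm = Z·m_H + N·m_n − M = 0.9826 u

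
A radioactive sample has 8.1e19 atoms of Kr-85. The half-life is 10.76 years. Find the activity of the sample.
A = λN = 5.218e18 decays/year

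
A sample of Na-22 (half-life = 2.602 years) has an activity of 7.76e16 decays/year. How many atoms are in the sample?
N = A/λ = 2.913e17 atoms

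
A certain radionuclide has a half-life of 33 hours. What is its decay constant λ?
λ = ln(2)/t½ = 0.021 hour⁻¹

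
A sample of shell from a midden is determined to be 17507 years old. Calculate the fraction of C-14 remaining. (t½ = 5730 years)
N/N₀ = (1/2)^(t/t½) = 0.1203 = 12%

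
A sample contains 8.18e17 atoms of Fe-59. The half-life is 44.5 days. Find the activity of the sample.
A = λN = 1.274e16 decays/day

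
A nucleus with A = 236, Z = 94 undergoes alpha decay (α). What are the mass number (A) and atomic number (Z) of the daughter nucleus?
Daughter: A = 232, Z = 92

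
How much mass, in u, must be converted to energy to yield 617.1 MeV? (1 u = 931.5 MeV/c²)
m = E/c² = 0.6625 u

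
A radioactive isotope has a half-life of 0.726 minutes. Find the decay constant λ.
λ = ln(2)/t½ = 0.9547 minute⁻¹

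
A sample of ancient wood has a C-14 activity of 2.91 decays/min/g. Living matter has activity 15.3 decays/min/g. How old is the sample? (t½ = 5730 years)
Age = t½ × log₂(A₀/A) = 13720 years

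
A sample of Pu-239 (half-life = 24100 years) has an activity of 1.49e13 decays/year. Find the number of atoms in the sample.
N = A/λ = 5.181e17 atoms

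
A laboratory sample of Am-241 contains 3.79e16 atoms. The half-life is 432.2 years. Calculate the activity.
A = λN = 6.078e13 decays/year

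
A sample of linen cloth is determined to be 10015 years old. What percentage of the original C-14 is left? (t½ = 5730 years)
N/N₀ = (1/2)^(t/t½) = 0.2978 = 29.8%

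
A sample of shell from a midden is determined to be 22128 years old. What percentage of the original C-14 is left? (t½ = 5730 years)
N/N₀ = (1/2)^(t/t½) = 0.06878 = 6.88%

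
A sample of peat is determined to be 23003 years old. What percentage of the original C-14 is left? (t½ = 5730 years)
N/N₀ = (1/2)^(t/t½) = 0.06188 = 6.19%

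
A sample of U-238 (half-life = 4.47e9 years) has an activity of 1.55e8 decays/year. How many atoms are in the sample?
N = A/λ = 9.996e17 atoms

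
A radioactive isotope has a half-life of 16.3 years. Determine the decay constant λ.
λ = ln(2)/t½ = 0.04252 year⁻¹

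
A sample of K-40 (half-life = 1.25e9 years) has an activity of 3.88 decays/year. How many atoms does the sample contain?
N = A/λ = 6.997e9 atoms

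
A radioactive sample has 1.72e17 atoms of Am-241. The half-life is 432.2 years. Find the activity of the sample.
A = λN = 2.758e14 decays/year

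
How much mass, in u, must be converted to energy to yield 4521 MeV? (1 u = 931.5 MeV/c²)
m = E/c² = 4.853 u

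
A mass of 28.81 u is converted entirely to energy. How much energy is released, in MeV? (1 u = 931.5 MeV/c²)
E = mc² = 26840 MeV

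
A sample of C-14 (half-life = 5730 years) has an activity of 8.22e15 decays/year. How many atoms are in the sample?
N = A/λ = 6.795e19 atoms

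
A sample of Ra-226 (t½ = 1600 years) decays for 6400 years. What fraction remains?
N/N₀ = (1/2)^(t/t½) = 0.0625 = 6.25%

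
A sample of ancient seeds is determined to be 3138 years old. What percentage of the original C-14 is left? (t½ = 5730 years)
N/N₀ = (1/2)^(t/t½) = 0.6841 = 68.4%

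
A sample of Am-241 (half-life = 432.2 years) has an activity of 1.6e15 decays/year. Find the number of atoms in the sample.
N = A/λ = 9.977e17 atoms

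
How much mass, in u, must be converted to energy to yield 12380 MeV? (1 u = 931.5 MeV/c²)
m = E/c² = 13.29 u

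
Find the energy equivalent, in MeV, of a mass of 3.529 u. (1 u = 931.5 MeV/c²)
E = mc² = 3287 MeV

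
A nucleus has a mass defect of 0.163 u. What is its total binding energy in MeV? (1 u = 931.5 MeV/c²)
B.E. = Δm × 931.5 = 151.8 MeV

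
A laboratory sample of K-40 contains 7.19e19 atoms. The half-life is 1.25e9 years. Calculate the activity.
A = λN = 3.987e10 decays/year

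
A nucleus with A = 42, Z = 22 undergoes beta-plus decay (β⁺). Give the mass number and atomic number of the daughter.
Daughter: A = 42, Z = 21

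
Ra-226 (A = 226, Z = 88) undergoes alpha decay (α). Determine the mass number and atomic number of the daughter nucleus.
Daughter: A = 222, Z = 86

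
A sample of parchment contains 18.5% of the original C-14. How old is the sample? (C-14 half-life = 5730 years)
Age = t½ × log₂(1/ratio) = 13950 years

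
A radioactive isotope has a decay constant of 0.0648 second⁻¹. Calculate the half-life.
t½ = ln(2)/λ = 10.7 seconds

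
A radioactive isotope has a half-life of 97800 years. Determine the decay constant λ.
λ = ln(2)/t½ = 7.087e-6 year⁻¹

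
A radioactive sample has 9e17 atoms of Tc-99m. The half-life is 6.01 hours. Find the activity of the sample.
A = λN = 1.038e17 decays/hour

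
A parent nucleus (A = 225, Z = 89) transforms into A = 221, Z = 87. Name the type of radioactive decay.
ΔA = -4, ΔZ = -2 ⇒ alpha decay (α)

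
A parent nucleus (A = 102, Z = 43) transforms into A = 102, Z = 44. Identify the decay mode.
ΔA = 0, ΔZ = +1 ⇒ beta-minus decay (β⁻)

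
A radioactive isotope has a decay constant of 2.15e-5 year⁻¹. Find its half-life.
t½ = ln(2)/λ = 32240 years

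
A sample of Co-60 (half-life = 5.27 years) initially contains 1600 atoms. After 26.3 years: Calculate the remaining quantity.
N = N₀(1/2)^(t/t½) = 50.33 atoms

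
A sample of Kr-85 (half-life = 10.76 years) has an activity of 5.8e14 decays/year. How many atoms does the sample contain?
N = A/λ = 9.004e15 atoms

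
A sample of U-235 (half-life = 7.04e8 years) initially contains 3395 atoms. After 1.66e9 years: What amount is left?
N = N₀(1/2)^(t/t½) = 662.3 atoms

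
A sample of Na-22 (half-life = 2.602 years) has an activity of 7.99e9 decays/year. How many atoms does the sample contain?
N = A/λ = 2.999e10 atoms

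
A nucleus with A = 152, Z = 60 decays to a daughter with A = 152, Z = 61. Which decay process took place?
ΔA = 0, ΔZ = +1 ⇒ beta-minus decay (β⁻)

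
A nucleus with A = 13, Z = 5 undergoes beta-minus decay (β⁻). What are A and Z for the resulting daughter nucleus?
Daughter: A = 13, Z = 6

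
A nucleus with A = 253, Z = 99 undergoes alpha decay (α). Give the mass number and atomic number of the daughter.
Daughter: A = 249, Z = 97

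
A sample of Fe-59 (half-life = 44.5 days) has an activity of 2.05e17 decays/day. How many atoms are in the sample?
N = A/λ = 1.316e19 atoms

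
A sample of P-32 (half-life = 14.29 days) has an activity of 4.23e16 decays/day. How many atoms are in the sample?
N = A/λ = 8.721e17 atoms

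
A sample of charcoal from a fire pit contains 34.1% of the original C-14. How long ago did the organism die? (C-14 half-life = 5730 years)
Age = t½ × log₂(1/ratio) = 8894 years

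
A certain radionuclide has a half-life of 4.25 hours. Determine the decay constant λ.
λ = ln(2)/t½ = 0.1631 hour⁻¹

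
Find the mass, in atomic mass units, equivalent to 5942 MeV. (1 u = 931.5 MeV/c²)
m = E/c² = 6.379 u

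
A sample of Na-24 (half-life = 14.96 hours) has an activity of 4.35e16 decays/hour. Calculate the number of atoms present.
N = A/λ = 9.388e17 atoms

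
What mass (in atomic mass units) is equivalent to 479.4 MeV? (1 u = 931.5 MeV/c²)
m = E/c² = 0.5147 u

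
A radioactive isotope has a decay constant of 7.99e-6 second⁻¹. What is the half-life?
t½ = ln(2)/λ = 86750 seconds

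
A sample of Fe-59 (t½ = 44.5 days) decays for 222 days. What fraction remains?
N/N₀ = (1/2)^(t/t½) = 0.03149 = 3.15%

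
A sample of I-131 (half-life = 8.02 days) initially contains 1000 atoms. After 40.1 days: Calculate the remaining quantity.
N = N₀(1/2)^(t/t½) = 31.25 atoms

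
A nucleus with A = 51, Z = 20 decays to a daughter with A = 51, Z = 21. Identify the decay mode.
ΔA = 0, ΔZ = +1 ⇒ beta-minus decay (β⁻)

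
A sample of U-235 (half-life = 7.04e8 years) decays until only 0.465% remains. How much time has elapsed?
t = t½ × log₂(N₀/N) = 5.455e9 years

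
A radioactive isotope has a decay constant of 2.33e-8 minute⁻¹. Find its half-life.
t½ = ln(2)/λ = 2.975e7 minutes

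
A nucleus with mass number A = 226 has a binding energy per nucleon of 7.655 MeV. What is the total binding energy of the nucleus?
B.E. = 7.655 × 226 = 1730 MeV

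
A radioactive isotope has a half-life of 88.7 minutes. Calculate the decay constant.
λ = ln(2)/t½ = 0.007815 minute⁻¹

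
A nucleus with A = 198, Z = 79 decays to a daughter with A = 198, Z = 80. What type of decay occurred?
ΔA = 0, ΔZ = +1 ⇒ beta-minus decay (β⁻)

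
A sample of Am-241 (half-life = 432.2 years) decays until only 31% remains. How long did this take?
t = t½ × log₂(N₀/N) = 730.3 years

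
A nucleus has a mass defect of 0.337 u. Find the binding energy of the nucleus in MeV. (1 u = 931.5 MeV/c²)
B.E. = Δm × 931.5 = 313.9 MeV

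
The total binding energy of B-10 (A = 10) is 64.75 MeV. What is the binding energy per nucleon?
B.E./A = 64.75/10 = 6.475 MeV/nucleon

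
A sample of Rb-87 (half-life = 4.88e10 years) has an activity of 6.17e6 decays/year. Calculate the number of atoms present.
N = A/λ = 4.344e17 atoms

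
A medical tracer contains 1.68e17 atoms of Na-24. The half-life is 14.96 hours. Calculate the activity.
A = λN = 7.784e15 decays/hour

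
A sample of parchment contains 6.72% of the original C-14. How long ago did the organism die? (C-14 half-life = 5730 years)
Age = t½ × log₂(1/ratio) = 22320 years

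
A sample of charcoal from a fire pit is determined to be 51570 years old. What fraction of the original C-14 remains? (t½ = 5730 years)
N/N₀ = (1/2)^(t/t½) = 0.001953 = 0.195%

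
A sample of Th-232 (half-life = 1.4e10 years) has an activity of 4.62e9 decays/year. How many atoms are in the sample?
N = A/λ = 9.331e19 atoms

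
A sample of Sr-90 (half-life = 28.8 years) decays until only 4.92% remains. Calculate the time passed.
t = t½ × log₂(N₀/N) = 125.1 years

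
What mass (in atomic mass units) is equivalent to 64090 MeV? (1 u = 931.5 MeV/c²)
m = E/c² = 68.8 u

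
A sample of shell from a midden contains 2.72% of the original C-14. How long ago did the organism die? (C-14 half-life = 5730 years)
Age = t½ × log₂(1/ratio) = 29800 years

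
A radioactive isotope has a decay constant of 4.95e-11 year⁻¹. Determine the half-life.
t½ = ln(2)/λ = 1.4e10 years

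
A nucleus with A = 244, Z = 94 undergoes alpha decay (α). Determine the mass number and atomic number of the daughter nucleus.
Daughter: A = 240, Z = 92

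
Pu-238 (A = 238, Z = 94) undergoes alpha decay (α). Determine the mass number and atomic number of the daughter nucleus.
Daughter: A = 234, Z = 92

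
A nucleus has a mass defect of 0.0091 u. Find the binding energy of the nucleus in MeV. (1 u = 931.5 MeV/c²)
B.E. = Δm × 931.5 = 8.477 MeV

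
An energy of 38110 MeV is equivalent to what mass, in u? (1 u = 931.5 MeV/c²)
m = E/c² = 40.91 u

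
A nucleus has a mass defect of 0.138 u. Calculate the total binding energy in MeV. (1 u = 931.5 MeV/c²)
B.E. = Δm × 931.5 = 128.5 MeV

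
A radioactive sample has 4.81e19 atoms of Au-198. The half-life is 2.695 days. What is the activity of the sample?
A = λN = 1.237e19 decays/day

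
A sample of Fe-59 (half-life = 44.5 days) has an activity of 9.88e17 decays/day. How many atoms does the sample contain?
N = A/λ = 6.343e19 atoms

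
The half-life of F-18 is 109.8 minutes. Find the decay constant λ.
λ = ln(2)/t½ = 0.006313 minute⁻¹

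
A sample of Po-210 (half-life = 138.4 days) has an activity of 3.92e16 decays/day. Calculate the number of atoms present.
N = A/λ = 7.827e18 atoms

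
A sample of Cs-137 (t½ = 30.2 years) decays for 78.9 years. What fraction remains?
N/N₀ = (1/2)^(t/t½) = 0.1635 = 16.4%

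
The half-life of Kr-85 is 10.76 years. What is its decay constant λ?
λ = ln(2)/t½ = 0.06442 year⁻¹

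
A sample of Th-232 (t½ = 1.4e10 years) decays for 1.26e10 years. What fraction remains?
N/N₀ = (1/2)^(t/t½) = 0.5359 = 53.6%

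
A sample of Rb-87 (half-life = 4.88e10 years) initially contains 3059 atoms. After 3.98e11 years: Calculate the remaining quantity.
N = N₀(1/2)^(t/t½) = 10.73 atoms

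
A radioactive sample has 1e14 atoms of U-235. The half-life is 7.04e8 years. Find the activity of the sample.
A = λN = 98460 decays/year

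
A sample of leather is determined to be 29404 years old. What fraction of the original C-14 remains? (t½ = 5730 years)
N/N₀ = (1/2)^(t/t½) = 0.02853 = 2.85%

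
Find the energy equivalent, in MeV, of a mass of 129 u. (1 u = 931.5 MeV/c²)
E = mc² = 1.202e5 MeV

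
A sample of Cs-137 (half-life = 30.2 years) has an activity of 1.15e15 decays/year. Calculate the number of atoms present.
N = A/λ = 5.01e16 atoms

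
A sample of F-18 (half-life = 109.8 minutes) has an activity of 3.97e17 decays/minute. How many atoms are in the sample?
N = A/λ = 6.289e19 atoms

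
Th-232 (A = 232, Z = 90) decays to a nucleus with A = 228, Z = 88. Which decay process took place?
ΔA = -4, ΔZ = -2 ⇒ alpha decay (α)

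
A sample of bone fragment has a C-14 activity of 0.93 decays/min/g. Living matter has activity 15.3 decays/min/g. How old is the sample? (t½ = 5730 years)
Age = t½ × log₂(A₀/A) = 23150 years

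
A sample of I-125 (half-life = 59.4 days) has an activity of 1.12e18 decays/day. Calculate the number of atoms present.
N = A/λ = 9.598e19 atoms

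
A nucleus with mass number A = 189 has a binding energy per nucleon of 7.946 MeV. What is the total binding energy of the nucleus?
B.E. = 7.946 × 189 = 1502 MeV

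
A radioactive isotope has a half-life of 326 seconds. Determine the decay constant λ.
λ = ln(2)/t½ = 0.002126 second⁻¹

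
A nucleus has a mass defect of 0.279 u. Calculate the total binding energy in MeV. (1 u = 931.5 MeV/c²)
B.E. = Δm × 931.5 = 259.9 MeV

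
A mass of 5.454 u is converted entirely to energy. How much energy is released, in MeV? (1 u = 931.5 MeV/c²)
E = mc² = 5080 MeV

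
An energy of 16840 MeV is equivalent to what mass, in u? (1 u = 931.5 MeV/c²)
m = E/c² = 18.08 u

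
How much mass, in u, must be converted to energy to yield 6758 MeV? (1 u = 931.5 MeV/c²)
m = E/c² = 7.255 u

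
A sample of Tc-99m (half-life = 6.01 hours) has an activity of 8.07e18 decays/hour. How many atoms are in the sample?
N = A/λ = 6.997e19 atoms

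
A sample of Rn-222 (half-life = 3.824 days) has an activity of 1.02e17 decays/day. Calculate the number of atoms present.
N = A/λ = 5.627e17 atoms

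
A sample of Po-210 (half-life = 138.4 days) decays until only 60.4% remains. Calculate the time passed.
t = t½ × log₂(N₀/N) = 100.7 days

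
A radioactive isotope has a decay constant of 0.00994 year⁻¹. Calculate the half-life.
t½ = ln(2)/λ = 69.73 years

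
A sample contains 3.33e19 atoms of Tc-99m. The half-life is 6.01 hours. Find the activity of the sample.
A = λN = 3.841e18 decays/hour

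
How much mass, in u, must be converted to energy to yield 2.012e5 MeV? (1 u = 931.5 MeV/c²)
m = E/c² = 216 u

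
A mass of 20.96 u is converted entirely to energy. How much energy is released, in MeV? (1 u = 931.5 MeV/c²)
E = mc² = 19520 MeV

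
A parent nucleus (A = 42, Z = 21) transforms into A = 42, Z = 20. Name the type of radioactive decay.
ΔA = 0, ΔZ = -1 ⇒ beta-plus decay (β⁺) or electron capture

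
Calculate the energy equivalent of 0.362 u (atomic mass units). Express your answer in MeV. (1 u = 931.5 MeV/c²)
E = mc² = 337.2 MeV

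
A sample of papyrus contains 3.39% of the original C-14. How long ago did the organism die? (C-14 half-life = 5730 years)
Age = t½ × log₂(1/ratio) = 27980 years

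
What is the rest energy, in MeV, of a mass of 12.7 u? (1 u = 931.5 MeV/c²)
E = mc² = 11830 MeV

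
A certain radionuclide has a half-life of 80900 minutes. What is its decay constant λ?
λ = ln(2)/t½ = 8.568e-6 minute⁻¹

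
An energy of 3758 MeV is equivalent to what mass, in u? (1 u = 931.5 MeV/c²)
m = E/c² = 4.034 u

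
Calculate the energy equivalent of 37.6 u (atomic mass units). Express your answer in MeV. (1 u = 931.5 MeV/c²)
E = mc² = 35020 MeV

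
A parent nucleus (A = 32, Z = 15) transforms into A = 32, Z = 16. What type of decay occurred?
ΔA = 0, ΔZ = +1 ⇒ beta-minus decay (β⁻)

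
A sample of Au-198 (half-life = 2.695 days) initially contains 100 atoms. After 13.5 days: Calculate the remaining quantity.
N = N₀(1/2)^(t/t½) = 3.105 atoms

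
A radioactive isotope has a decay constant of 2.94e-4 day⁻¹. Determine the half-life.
t½ = ln(2)/λ = 2358 days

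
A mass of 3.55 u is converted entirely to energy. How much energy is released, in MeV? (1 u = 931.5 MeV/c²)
E = mc² = 3307 MeV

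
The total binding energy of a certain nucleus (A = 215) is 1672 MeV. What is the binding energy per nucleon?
B.E./A = 1672/215 = 7.777 MeV/nucleon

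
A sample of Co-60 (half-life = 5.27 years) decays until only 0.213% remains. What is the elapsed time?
t = t½ × log₂(N₀/N) = 46.77 years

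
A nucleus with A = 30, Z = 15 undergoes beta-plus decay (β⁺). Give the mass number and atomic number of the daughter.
Daughter: A = 30, Z = 14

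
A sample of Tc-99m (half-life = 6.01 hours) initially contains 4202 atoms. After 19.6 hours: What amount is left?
N = N₀(1/2)^(t/t½) = 438.3 atoms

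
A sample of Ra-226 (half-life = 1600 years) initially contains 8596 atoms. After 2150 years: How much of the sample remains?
N = N₀(1/2)^(t/t½) = 3387 atoms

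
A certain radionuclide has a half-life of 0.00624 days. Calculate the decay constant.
λ = ln(2)/t½ = 111.1 day⁻¹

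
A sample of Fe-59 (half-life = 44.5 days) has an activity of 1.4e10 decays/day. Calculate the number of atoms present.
N = A/λ = 8.988e11 atoms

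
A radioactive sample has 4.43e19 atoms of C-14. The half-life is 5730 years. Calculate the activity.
A = λN = 5.359e15 decays/year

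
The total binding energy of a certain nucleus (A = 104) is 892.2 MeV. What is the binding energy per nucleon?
B.E./A = 892.2/104 = 8.579 MeV/nucleon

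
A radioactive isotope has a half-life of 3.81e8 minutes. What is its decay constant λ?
λ = ln(2)/t½ = 1.819e-9 minute⁻¹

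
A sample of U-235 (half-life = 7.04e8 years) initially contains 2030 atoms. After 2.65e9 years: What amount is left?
N = N₀(1/2)^(t/t½) = 149.4 atoms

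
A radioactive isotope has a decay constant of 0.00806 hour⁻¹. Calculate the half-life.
t½ = ln(2)/λ = 86 hours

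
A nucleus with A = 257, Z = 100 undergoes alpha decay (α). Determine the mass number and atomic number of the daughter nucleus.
Daughter: A = 253, Z = 98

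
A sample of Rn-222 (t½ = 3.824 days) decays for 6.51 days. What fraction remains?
N/N₀ = (1/2)^(t/t½) = 0.3073 = 30.7%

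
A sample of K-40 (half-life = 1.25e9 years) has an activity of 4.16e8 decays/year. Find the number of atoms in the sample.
N = A/λ = 7.502e17 atoms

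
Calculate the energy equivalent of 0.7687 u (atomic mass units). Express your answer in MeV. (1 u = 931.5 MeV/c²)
E = mc² = 716 MeV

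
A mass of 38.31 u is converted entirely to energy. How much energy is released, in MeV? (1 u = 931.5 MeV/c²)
E = mc² = 35690 MeV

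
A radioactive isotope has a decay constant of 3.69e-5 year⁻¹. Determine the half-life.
t½ = ln(2)/λ = 18780 years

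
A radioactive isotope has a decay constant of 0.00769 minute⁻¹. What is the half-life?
t½ = ln(2)/λ = 90.14 minutes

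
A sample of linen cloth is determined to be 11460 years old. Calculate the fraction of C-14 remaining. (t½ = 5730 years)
N/N₀ = (1/2)^(t/t½) = 0.25 = 25%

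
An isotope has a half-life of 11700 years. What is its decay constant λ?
λ = ln(2)/t½ = 5.924e-5 year⁻¹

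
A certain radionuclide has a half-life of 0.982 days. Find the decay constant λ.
λ = ln(2)/t½ = 0.7059 day⁻¹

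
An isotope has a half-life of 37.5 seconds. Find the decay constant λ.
λ = ln(2)/t½ = 0.01848 second⁻¹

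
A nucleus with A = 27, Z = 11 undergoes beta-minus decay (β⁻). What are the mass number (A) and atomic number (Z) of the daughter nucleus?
Daughter: A = 27, Z = 12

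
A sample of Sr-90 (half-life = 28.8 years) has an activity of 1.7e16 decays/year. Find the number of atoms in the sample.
N = A/λ = 7.063e17 atoms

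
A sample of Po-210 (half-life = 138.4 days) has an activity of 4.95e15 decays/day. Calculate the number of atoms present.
N = A/λ = 9.884e17 atoms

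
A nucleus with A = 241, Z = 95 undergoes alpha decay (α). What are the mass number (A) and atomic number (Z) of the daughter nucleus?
Daughter: A = 237, Z = 93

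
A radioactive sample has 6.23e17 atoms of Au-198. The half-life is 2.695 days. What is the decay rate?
A = λN = 1.602e17 decays/day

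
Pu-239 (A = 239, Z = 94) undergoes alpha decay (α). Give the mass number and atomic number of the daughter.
Daughter: A = 235, Z = 92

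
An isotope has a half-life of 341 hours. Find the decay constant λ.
λ = ln(2)/t½ = 0.002033 hour⁻¹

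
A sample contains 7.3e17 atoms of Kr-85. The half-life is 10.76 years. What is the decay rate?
A = λN = 4.703e16 decays/year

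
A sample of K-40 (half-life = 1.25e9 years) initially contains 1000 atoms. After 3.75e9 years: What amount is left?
N = N₀(1/2)^(t/t½) = 125 atoms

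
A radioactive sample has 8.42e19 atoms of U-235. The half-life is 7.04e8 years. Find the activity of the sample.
A = λN = 8.29e10 decays/year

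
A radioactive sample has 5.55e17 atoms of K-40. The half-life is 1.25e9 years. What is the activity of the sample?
A = λN = 3.078e8 decays/year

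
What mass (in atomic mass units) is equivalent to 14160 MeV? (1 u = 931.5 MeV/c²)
m = E/c² = 15.2 u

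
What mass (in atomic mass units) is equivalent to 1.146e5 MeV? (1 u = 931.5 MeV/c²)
m = E/c² = 123 u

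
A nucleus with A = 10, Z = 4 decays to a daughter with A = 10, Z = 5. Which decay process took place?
ΔA = 0, ΔZ = +1 ⇒ beta-minus decay (β⁻)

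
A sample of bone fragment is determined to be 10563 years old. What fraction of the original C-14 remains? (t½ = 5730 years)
N/N₀ = (1/2)^(t/t½) = 0.2787 = 27.9%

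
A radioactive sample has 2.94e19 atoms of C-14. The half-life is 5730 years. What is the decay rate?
A = λN = 3.556e15 decays/year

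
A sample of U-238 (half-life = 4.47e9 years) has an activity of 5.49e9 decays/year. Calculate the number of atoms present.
N = A/λ = 3.54e19 atoms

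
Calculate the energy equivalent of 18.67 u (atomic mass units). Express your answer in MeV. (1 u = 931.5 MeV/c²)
E = mc² = 17390 MeV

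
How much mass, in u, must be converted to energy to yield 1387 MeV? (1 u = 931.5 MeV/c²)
m = E/c² = 1.489 u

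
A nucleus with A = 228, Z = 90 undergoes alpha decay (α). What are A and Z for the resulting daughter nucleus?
Daughter: A = 224, Z = 88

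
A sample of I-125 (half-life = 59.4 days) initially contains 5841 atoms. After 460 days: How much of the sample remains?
N = N₀(1/2)^(t/t½) = 27.24 atoms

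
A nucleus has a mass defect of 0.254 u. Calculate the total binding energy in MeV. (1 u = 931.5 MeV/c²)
B.E. = Δm × 931.5 = 236.6 MeV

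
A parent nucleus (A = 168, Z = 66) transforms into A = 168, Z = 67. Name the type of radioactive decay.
ΔA = 0, ΔZ = +1 ⇒ beta-minus decay (β⁻)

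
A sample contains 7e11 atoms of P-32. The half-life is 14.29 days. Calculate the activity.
A = λN = 3.395e10 decays/day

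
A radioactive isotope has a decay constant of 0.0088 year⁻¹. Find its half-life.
t½ = ln(2)/λ = 78.77 years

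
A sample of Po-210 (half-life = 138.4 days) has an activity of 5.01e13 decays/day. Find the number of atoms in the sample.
N = A/λ = 1e16 atoms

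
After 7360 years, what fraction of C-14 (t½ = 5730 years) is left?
N/N₀ = (1/2)^(t/t½) = 0.4105 = 41.1%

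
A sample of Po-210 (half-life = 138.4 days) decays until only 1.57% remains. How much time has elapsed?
t = t½ × log₂(N₀/N) = 829.4 days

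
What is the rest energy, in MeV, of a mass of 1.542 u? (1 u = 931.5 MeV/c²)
E = mc² = 1436 MeV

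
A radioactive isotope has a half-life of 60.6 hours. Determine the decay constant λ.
λ = ln(2)/t½ = 0.01144 hour⁻¹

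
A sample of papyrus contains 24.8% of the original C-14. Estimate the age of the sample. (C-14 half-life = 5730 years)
Age = t½ × log₂(1/ratio) = 11530 years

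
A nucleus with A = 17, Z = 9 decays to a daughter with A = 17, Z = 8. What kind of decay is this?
ΔA = 0, ΔZ = -1 ⇒ beta-plus decay (β⁺) or electron capture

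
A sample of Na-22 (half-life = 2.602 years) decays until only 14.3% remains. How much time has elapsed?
t = t½ × log₂(N₀/N) = 7.301 years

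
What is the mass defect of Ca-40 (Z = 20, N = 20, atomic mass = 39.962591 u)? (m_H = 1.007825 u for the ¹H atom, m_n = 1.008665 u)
Δm = Z·m_H + N·m_n − M = 0.3672 u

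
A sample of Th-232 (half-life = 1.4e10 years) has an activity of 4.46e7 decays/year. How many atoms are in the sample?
N = A/λ = 9.008e17 atoms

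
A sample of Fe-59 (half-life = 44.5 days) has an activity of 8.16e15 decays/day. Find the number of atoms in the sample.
N = A/λ = 5.239e17 atoms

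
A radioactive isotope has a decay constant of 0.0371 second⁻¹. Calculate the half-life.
t½ = ln(2)/λ = 18.68 seconds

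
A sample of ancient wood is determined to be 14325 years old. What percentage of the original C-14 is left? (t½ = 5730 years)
N/N₀ = (1/2)^(t/t½) = 0.1768 = 17.7%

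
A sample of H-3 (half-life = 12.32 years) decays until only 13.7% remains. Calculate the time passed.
t = t½ × log₂(N₀/N) = 35.33 years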